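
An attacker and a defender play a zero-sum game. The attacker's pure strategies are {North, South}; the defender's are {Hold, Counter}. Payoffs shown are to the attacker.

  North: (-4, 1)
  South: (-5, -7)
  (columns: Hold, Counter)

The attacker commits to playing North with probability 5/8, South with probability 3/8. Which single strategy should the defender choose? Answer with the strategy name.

Hold

If the defender plays Hold, the attacker's expected payoff is (5/8)·(-4) + (3/8)·(-5) = -35/8.
If the defender plays Counter, the attacker's expected payoff is (5/8)·1 + (3/8)·(-7) = -2.
The defender minimizes the attacker's payoff; the smallest is -35/8, so the best response is Hold.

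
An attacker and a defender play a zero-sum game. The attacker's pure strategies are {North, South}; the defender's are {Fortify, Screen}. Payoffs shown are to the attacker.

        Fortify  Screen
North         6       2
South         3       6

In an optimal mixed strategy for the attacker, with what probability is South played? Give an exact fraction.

4/7

Row minima: North → 2, South → 3; maximin = 3.
Column maxima: Fortify → 6, Screen → 6; minimax = 6.
3 ≠ 6, so there is no saddle point; optimal play is mixed.
Let the attacker play North with probability p. Expected payoff against Fortify: 6p + 3(1−p) = 3p + 3; against Screen: 2p + 6(1−p) = −4p + 6.
Setting these equal: 3p + 3 = −4p + 6 ⇒ 7p = 3 ⇒ p = 3/7, and the value is (3)·(3/7) + 3 = 30/7.
For the defender: with q = P(Fortify), equating North's and South's payoffs gives 4q + 2 = −3q + 6 ⇒ q = 4/7.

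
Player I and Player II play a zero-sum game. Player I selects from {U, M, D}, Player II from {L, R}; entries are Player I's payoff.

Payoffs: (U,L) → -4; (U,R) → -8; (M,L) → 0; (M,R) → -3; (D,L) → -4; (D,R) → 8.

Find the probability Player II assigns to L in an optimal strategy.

Row minima: U → -8, M → -3, D → -4; maximin = -3.
Column maxima: L → 0, R → 8; minimax = 0.
-3 ≠ 0, so there is no saddle point; optimal play is mixed.
U is strictly dominated by M, so Player I never plays it.
On the remaining 2×2 (M, D vs L, R):
Let Player I play M with probability p. Expected payoff against L: 0p + (-4)(1−p) = 4p − 4; against R: (-3)p + 8(1−p) = −11p + 8.
Setting these equal: 4p − 4 = −11p + 8 ⇒ 15p = 12 ⇒ p = 4/5, and the value is (4)·(4/5) − 4 = -4/5.
For Player II: with q = P(L), equating M's and D's payoffs gives 3q − 3 = −12q + 8 ⇒ q = 11/15.

11/15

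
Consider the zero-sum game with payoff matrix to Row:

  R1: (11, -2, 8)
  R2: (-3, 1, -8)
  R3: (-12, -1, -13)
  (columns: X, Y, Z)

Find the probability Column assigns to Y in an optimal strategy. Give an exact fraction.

16/19

Row minima: R1 → -2, R2 → -8, R3 → -13; maximin = -2.
Column maxima: X → 11, Y → 1, Z → 8; minimax = 1.
-2 ≠ 1, so there is no saddle point; optimal play is mixed.
R3 is strictly dominated by R2, so Row never plays it.
X is strictly dominated by Z (it gives Row strictly more in every row), so Column never plays it.
On the remaining 2×2 (R1, R2 vs Y, Z):
Let Row play R1 with probability p. Expected payoff against Y: (-2)p + 1(1−p) = −3p + 1; against Z: 8p + (-8)(1−p) = 16p − 8.
Setting these equal: −3p + 1 = 16p − 8 ⇒ −19p = -9 ⇒ p = 9/19, and the value is (-3)·(9/19) + 1 = -8/19.
For Column: with q = P(Y), equating R1's and R2's payoffs gives −10q + 8 = 9q − 8 ⇒ q = 16/19.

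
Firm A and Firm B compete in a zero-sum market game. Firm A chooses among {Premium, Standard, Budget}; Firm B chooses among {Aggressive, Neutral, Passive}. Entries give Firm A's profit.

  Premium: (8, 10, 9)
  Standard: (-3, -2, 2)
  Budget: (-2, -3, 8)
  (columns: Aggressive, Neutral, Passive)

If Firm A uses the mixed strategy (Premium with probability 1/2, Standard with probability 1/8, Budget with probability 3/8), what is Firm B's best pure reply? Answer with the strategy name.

Aggressive

If Firm B plays Aggressive, Firm A's expected payoff is (1/2)·8 + (1/8)·(-3) + (3/8)·(-2) = 23/8.
If Firm B plays Neutral, Firm A's expected payoff is (1/2)·10 + (1/8)·(-2) + (3/8)·(-3) = 29/8.
If Firm B plays Passive, Firm A's expected payoff is (1/2)·9 + (1/8)·2 + (3/8)·8 = 31/4.
Firm B minimizes Firm A's payoff; the smallest is 23/8, so the best response is Aggressive.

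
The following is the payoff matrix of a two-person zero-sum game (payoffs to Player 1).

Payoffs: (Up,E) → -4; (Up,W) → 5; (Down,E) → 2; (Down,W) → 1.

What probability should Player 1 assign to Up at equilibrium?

1/10

Row minima: Up → -4, Down → 1; maximin = 1.
Column maxima: E → 2, W → 5; minimax = 2.
1 ≠ 2, so there is no saddle point; optimal play is mixed.
Let Player 1 play Up with probability p. Expected payoff against E: (-4)p + 2(1−p) = −6p + 2; against W: 5p + 1(1−p) = 4p + 1.
Setting these equal: −6p + 2 = 4p + 1 ⇒ −10p = -1 ⇒ p = 1/10, and the value is (-6)·(1/10) + 2 = 7/5.
For Player 2: with q = P(E), equating Up's and Down's payoffs gives −9q + 5 = q + 1 ⇒ q = 2/5.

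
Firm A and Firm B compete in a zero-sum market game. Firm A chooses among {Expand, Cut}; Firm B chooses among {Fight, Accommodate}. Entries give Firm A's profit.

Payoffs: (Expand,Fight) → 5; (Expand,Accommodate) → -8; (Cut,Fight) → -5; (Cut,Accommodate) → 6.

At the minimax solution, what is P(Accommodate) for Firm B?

Row minima: Expand → -8, Cut → -5; maximin = -5.
Column maxima: Fight → 5, Accommodate → 6; minimax = 5.
-5 ≠ 5, so there is no saddle point; optimal play is mixed.
Let Firm A play Expand with probability p. Expected payoff against Fight: 5p + (-5)(1−p) = 10p − 5; against Accommodate: (-8)p + 6(1−p) = −14p + 6.
Setting these equal: 10p − 5 = −14p + 6 ⇒ 24p = 11 ⇒ p = 11/24, and the value is (10)·(11/24) − 5 = -5/12.
For Firm B: with q = P(Fight), equating Expand's and Cut's payoffs gives 13q − 8 = −11q + 6 ⇒ q = 7/12.

5/12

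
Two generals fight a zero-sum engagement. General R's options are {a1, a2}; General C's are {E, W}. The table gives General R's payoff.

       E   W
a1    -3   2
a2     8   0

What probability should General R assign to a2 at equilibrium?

5/13

Row minima: a1 → -3, a2 → 0; maximin = 0.
Column maxima: E → 8, W → 2; minimax = 2.
0 ≠ 2, so there is no saddle point; optimal play is mixed.
Let General R play a1 with probability p. Expected payoff against E: (-3)p + 8(1−p) = −11p + 8; against W: 2p + 0(1−p) = 2p.
Setting these equal: −11p + 8 = 2p ⇒ −13p = -8 ⇒ p = 8/13, and the value is (-11)·(8/13) + 8 = 16/13.
For General C: with q = P(E), equating a1's and a2's payoffs gives −5q + 2 = 8q ⇒ q = 2/13.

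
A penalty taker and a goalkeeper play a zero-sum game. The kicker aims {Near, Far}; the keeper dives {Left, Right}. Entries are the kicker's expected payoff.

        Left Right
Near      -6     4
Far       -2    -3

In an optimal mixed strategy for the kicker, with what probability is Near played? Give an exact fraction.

1/11

Row minima: Near → -6, Far → -3; maximin = -3.
Column maxima: Left → -2, Right → 4; minimax = -2.
-3 ≠ -2, so there is no saddle point; optimal play is mixed.
Let the kicker play Near with probability p. Expected payoff against Left: (-6)p + (-2)(1−p) = −4p − 2; against Right: 4p + (-3)(1−p) = 7p − 3.
Setting these equal: −4p − 2 = 7p − 3 ⇒ −11p = -1 ⇒ p = 1/11, and the value is (-4)·(1/11) − 2 = -26/11.
For the keeper: with q = P(Left), equating Near's and Far's payoffs gives −10q + 4 = q − 3 ⇒ q = 7/11.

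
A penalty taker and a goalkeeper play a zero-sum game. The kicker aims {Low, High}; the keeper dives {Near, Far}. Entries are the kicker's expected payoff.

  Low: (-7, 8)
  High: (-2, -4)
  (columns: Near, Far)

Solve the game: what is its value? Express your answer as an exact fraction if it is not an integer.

-44/17

Row minima: Low → -7, High → -4; maximin = -4.
Column maxima: Near → -2, Far → 8; minimax = -2.
-4 ≠ -2, so there is no saddle point; optimal play is mixed.
Let the kicker play Low with probability p. Expected payoff against Near: (-7)p + (-2)(1−p) = −5p − 2; against Far: 8p + (-4)(1−p) = 12p − 4.
Setting these equal: −5p − 2 = 12p − 4 ⇒ −17p = -2 ⇒ p = 2/17, and the value is (-5)·(2/17) − 2 = -44/17.
For the keeper: with q = P(Near), equating Low's and High's payoffs gives −15q + 8 = 2q − 4 ⇒ q = 12/17.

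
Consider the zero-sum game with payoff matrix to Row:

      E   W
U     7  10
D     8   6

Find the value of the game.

38/5

Row minima: U → 7, D → 6; maximin = 7.
Column maxima: E → 8, W → 10; minimax = 8.
7 ≠ 8, so there is no saddle point; optimal play is mixed.
Let Row play U with probability p. Expected payoff against E: 7p + 8(1−p) = −p + 8; against W: 10p + 6(1−p) = 4p + 6.
Setting these equal: −p + 8 = 4p + 6 ⇒ −5p = -2 ⇒ p = 2/5, and the value is (-1)·(2/5) + 8 = 38/5.
For Column: with q = P(E), equating U's and D's payoffs gives −3q + 10 = 2q + 6 ⇒ q = 4/5.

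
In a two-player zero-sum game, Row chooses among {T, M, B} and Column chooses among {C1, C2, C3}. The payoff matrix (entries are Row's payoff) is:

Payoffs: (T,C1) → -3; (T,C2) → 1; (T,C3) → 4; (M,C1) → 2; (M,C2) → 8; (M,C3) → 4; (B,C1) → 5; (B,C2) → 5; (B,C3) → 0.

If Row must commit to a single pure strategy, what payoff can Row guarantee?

Row minima: T → -3, M → 2, B → 0.
The best of these is 2.

2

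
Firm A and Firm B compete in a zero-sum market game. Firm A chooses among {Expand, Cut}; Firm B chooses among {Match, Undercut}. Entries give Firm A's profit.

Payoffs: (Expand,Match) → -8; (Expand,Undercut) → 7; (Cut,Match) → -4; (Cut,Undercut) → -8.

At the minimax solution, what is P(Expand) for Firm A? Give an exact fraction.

Row minima: Expand → -8, Cut → -8; maximin = -8.
Column maxima: Match → -4, Undercut → 7; minimax = -4.
-8 ≠ -4, so there is no saddle point; optimal play is mixed.
Let Firm A play Expand with probability p. Expected payoff against Match: (-8)p + (-4)(1−p) = −4p − 4; against Undercut: 7p + (-8)(1−p) = 15p − 8.
Setting these equal: −4p − 4 = 15p − 8 ⇒ −19p = -4 ⇒ p = 4/19, and the value is (-4)·(4/19) − 4 = -92/19.
For Firm B: with q = P(Match), equating Expand's and Cut's payoffs gives −15q + 7 = 4q − 8 ⇒ q = 15/19.

4/19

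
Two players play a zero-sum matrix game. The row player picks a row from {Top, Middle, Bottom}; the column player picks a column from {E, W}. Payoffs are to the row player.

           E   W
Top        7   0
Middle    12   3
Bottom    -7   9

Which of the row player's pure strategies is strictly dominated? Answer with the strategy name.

Top

Middle gives a strictly higher payoff than Top against every column: 12 > 7, 3 > 0.
So Top is strictly dominated and the row player never plays it.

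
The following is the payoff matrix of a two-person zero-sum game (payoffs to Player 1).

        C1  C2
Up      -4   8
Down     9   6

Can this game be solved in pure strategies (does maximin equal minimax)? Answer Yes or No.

Row minima: Up → -4, Down → 6; maximin = 6.
Column maxima: C1 → 9, C2 → 8; minimax = 8.
6 ≠ 8, so no pure-strategy equilibrium exists.

No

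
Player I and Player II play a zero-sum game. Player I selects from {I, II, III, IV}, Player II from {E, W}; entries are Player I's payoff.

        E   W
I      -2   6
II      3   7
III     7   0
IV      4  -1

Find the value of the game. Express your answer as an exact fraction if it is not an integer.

49/11

Row minima: I → -2, II → 3, III → 0, IV → -1; maximin = 3.
Column maxima: E → 7, W → 7; minimax = 7.
3 ≠ 7, so there is no saddle point; optimal play is mixed.
I is strictly dominated by II, so Player I never plays it.
IV is strictly dominated by III, so Player I never plays it.
On the remaining 2×2 (II, III vs E, W):
Let Player I play II with probability p. Expected payoff against E: 3p + 7(1−p) = −4p + 7; against W: 7p + 0(1−p) = 7p.
Setting these equal: −4p + 7 = 7p ⇒ −11p = -7 ⇒ p = 7/11, and the value is (-4)·(7/11) + 7 = 49/11.
For Player II: with q = P(E), equating II's and III's payoffs gives −4q + 7 = 7q ⇒ q = 7/11.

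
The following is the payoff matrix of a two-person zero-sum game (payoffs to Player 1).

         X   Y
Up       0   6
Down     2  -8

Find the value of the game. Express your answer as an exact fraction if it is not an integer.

3/4

Row minima: Up → 0, Down → -8; maximin = 0.
Column maxima: X → 2, Y → 6; minimax = 2.
0 ≠ 2, so there is no saddle point; optimal play is mixed.
Let Player 1 play Up with probability p. Expected payoff against X: 0p + 2(1−p) = −2p + 2; against Y: 6p + (-8)(1−p) = 14p − 8.
Setting these equal: −2p + 2 = 14p − 8 ⇒ −16p = -10 ⇒ p = 5/8, and the value is (-2)·(5/8) + 2 = 3/4.
For Player 2: with q = P(X), equating Up's and Down's payoffs gives −6q + 6 = 10q − 8 ⇒ q = 7/8.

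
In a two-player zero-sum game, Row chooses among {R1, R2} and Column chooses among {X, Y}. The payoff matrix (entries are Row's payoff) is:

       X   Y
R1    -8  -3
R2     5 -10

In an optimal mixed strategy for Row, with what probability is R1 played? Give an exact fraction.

Row minima: R1 → -8, R2 → -10; maximin = -8.
Column maxima: X → 5, Y → -3; minimax = -3.
-8 ≠ -3, so there is no saddle point; optimal play is mixed.
Let Row play R1 with probability p. Expected payoff against X: (-8)p + 5(1−p) = −13p + 5; against Y: (-3)p + (-10)(1−p) = 7p − 10.
Setting these equal: −13p + 5 = 7p − 10 ⇒ −20p = -15 ⇒ p = 3/4, and the value is (-13)·(3/4) + 5 = -19/4.
For Column: with q = P(X), equating R1's and R2's payoffs gives −5q − 3 = 15q − 10 ⇒ q = 7/20.

3/4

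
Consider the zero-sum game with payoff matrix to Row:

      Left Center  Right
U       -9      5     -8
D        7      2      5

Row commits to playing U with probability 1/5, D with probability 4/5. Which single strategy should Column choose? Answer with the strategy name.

If Column plays Left, Row's expected payoff is (1/5)·(-9) + (4/5)·7 = 19/5.
If Column plays Center, Row's expected payoff is (1/5)·5 + (4/5)·2 = 13/5.
If Column plays Right, Row's expected payoff is (1/5)·(-8) + (4/5)·5 = 12/5.
Column minimizes Row's payoff; the smallest is 12/5, so the best response is Right.

Right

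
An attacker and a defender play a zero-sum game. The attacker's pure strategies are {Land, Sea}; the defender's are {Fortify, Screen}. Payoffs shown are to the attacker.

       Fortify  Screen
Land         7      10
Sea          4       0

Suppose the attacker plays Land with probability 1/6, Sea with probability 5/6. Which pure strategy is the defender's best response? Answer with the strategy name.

Screen

If the defender plays Fortify, the attacker's expected payoff is (1/6)·7 + (5/6)·4 = 9/2.
If the defender plays Screen, the attacker's expected payoff is (1/6)·10 + (5/6)·0 = 5/3.
The defender minimizes the attacker's payoff; the smallest is 5/3, so the best response is Screen.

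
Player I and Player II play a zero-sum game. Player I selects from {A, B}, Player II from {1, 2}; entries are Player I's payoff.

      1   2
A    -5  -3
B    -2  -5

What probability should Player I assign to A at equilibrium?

Row minima: A → -5, B → -5; maximin = -5.
Column maxima: 1 → -2, 2 → -3; minimax = -3.
-5 ≠ -3, so there is no saddle point; optimal play is mixed.
Let Player I play A with probability p. Expected payoff against 1: (-5)p + (-2)(1−p) = −3p − 2; against 2: (-3)p + (-5)(1−p) = 2p − 5.
Setting these equal: −3p − 2 = 2p − 5 ⇒ −5p = -3 ⇒ p = 3/5, and the value is (-3)·(3/5) − 2 = -19/5.
For Player II: with q = P(1), equating A's and B's payoffs gives −2q − 3 = 3q − 5 ⇒ q = 2/5.

3/5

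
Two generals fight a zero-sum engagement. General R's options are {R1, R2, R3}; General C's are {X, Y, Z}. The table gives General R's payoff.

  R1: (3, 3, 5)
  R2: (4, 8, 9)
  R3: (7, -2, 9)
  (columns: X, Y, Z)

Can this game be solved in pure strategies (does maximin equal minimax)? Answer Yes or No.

No

Row minima: R1 → 3, R2 → 4, R3 → -2; maximin = 4.
Column maxima: X → 7, Y → 8, Z → 9; minimax = 7.
4 ≠ 7, so no pure-strategy equilibrium exists.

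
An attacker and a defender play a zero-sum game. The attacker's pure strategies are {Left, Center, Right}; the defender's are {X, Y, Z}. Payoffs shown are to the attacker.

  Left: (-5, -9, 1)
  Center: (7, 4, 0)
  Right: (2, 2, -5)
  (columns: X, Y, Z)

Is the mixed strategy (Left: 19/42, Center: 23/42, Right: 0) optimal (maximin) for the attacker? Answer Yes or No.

Against X this mix gives (19/42)·(-5) + (23/42)·7 = 11/7.
Against Y this mix gives (19/42)·(-9) + (23/42)·4 = -79/42.
Against Z this mix gives (19/42)·1 + (23/42)·0 = 19/42.
The defender will play Y, holding the attacker to -79/42. Shifting weight toward the row that does better against Y would raise this floor (the equalizing mix achieves 2/7 against both Y and Z), so the proposed strategy is not optimal.

No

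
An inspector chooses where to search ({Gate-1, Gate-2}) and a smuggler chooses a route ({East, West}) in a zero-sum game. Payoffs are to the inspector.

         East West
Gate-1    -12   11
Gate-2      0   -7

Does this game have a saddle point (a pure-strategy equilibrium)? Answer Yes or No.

No

Row minima: Gate-1 → -12, Gate-2 → -7; maximin = -7.
Column maxima: East → 0, West → 11; minimax = 0.
-7 ≠ 0, so no pure-strategy equilibrium exists.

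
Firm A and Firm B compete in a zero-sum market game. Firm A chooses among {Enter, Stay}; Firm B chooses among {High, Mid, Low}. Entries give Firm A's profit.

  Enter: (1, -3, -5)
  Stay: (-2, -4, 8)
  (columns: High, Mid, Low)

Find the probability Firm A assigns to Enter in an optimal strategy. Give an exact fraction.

Row minima: Enter → -5, Stay → -4; maximin = -4.
Column maxima: High → 1, Mid → -3, Low → 8; minimax = -3.
-4 ≠ -3, so there is no saddle point; optimal play is mixed.
High is strictly dominated by Mid (it gives Firm A strictly more in every row), so Firm B never plays it.
On the remaining 2×2 (Enter, Stay vs Mid, Low):
Let Firm A play Enter with probability p. Expected payoff against Mid: (-3)p + (-4)(1−p) = p − 4; against Low: (-5)p + 8(1−p) = −13p + 8.
Setting these equal: p − 4 = −13p + 8 ⇒ 14p = 12 ⇒ p = 6/7, and the value is (1)·(6/7) − 4 = -22/7.
For Firm B: with q = P(Mid), equating Enter's and Stay's payoffs gives 2q − 5 = −12q + 8 ⇒ q = 13/14.

6/7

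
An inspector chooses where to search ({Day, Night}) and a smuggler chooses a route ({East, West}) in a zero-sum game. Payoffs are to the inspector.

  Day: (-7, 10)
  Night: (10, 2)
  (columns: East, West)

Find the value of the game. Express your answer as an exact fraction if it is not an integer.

Row minima: Day → -7, Night → 2; maximin = 2.
Column maxima: East → 10, West → 10; minimax = 10.
2 ≠ 10, so there is no saddle point; optimal play is mixed.
Let the inspector play Day with probability p. Expected payoff against East: (-7)p + 10(1−p) = −17p + 10; against West: 10p + 2(1−p) = 8p + 2.
Setting these equal: −17p + 10 = 8p + 2 ⇒ −25p = -8 ⇒ p = 8/25, and the value is (-17)·(8/25) + 10 = 114/25.
For the smuggler: with q = P(East), equating Day's and Night's payoffs gives −17q + 10 = 8q + 2 ⇒ q = 8/25.

114/25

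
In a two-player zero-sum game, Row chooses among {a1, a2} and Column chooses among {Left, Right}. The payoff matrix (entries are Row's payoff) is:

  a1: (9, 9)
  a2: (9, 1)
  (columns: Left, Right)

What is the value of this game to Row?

9

Row minima: a1 → 9, a2 → 1; maximin = 9.
Column maxima: Left → 9, Right → 9; minimax = 9.
Since maximin = minimax = 9, there is a saddle point and the value is 9.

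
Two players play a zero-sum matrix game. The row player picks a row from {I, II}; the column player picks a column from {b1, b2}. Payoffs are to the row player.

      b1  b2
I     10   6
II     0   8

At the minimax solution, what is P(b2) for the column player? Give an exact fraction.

5/6

Row minima: I → 6, II → 0; maximin = 6.
Column maxima: b1 → 10, b2 → 8; minimax = 8.
6 ≠ 8, so there is no saddle point; optimal play is mixed.
Let the row player play I with probability p. Expected payoff against b1: 10p + 0(1−p) = 10p; against b2: 6p + 8(1−p) = −2p + 8.
Setting these equal: 10p = −2p + 8 ⇒ 12p = 8 ⇒ p = 2/3, and the value is (10)·(2/3) = 20/3.
For the column player: with q = P(b1), equating I's and II's payoffs gives 4q + 6 = −8q + 8 ⇒ q = 1/6.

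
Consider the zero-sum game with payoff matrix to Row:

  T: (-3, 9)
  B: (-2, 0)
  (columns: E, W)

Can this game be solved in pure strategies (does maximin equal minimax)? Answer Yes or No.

Row minima: T → -3, B → -2; maximin = -2.
Column maxima: E → -2, W → 9; minimax = -2.
maximin = minimax = -2, so a saddle point exists.

Yes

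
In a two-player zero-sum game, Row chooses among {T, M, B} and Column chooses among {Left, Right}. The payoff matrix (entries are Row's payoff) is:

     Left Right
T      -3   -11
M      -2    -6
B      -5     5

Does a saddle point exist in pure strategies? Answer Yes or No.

No

Row minima: T → -11, M → -6, B → -5; maximin = -5.
Column maxima: Left → -2, Right → 5; minimax = -2.
-5 ≠ -2, so no pure-strategy equilibrium exists.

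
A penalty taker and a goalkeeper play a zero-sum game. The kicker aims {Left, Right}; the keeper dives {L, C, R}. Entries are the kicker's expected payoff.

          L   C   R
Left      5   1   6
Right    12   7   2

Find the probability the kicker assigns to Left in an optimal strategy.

Row minima: Left → 1, Right → 2; maximin = 2.
Column maxima: L → 12, C → 7, R → 6; minimax = 6.
2 ≠ 6, so there is no saddle point; optimal play is mixed.
L is strictly dominated by C (it gives the kicker strictly more in every row), so the keeper never plays it.
On the remaining 2×2 (Left, Right vs C, R):
Let the kicker play Left with probability p. Expected payoff against C: 1p + 7(1−p) = −6p + 7; against R: 6p + 2(1−p) = 4p + 2.
Setting these equal: −6p + 7 = 4p + 2 ⇒ −10p = -5 ⇒ p = 1/2, and the value is (-6)·(1/2) + 7 = 4.
For the keeper: with q = P(C), equating Left's and Right's payoffs gives −5q + 6 = 5q + 2 ⇒ q = 2/5.

1/2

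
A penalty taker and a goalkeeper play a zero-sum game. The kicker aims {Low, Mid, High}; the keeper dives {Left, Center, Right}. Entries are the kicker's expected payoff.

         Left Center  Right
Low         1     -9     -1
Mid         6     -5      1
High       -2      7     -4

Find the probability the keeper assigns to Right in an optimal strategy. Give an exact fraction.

12/17

Row minima: Low → -9, Mid → -5, High → -4; maximin = -4.
Column maxima: Left → 6, Center → 7, Right → 1; minimax = 1.
-4 ≠ 1, so there is no saddle point; optimal play is mixed.
Low is strictly dominated by Mid, so the kicker never plays it.
Left is strictly dominated by Right (it gives the kicker strictly more in every row), so the keeper never plays it.
On the remaining 2×2 (Mid, High vs Center, Right):
Let the kicker play Mid with probability p. Expected payoff against Center: (-5)p + 7(1−p) = −12p + 7; against Right: 1p + (-4)(1−p) = 5p − 4.
Setting these equal: −12p + 7 = 5p − 4 ⇒ −17p = -11 ⇒ p = 11/17, and the value is (-12)·(11/17) + 7 = -13/17.
For the keeper: with q = P(Center), equating Mid's and High's payoffs gives −6q + 1 = 11q − 4 ⇒ q = 5/17.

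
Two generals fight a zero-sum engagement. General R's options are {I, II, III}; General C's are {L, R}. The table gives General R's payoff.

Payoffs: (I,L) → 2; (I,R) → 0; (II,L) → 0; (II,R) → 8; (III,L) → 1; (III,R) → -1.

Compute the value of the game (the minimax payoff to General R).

8/5

Row minima: I → 0, II → 0, III → -1; maximin = 0.
Column maxima: L → 2, R → 8; minimax = 2.
0 ≠ 2, so there is no saddle point; optimal play is mixed.
III is strictly dominated by I, so General R never plays it.
On the remaining 2×2 (I, II vs L, R):
Let General R play I with probability p. Expected payoff against L: 2p + 0(1−p) = 2p; against R: 0p + 8(1−p) = −8p + 8.
Setting these equal: 2p = −8p + 8 ⇒ 10p = 8 ⇒ p = 4/5, and the value is (2)·(4/5) = 8/5.
For General C: with q = P(L), equating I's and II's payoffs gives 2q = −8q + 8 ⇒ q = 4/5.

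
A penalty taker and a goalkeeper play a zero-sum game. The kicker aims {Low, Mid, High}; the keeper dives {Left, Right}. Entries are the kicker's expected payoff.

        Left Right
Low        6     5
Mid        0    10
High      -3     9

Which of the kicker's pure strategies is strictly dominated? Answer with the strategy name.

Mid gives a strictly higher payoff than High against every column: 0 > -3, 10 > 9.
So High is strictly dominated and the kicker never plays it.

High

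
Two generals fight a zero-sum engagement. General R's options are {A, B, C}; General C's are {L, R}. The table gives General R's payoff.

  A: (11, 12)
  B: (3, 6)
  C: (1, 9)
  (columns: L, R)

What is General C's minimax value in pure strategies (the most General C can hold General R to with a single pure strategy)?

Column maxima: L → 11, R → 12.
The smallest of these is 11.

11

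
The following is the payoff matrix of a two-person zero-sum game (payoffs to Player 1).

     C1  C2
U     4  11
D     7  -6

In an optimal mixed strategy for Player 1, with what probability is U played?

Row minima: U → 4, D → -6; maximin = 4.
Column maxima: C1 → 7, C2 → 11; minimax = 7.
4 ≠ 7, so there is no saddle point; optimal play is mixed.
Let Player 1 play U with probability p. Expected payoff against C1: 4p + 7(1−p) = −3p + 7; against C2: 11p + (-6)(1−p) = 17p − 6.
Setting these equal: −3p + 7 = 17p − 6 ⇒ −20p = -13 ⇒ p = 13/20, and the value is (-3)·(13/20) + 7 = 101/20.
For Player 2: with q = P(C1), equating U's and D's payoffs gives −7q + 11 = 13q − 6 ⇒ q = 17/20.

13/20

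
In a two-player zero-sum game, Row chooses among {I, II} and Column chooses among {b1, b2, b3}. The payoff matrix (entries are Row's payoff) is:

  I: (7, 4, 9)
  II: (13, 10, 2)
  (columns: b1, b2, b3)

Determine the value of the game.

82/13

Row minima: I → 4, II → 2; maximin = 4.
Column maxima: b1 → 13, b2 → 10, b3 → 9; minimax = 9.
4 ≠ 9, so there is no saddle point; optimal play is mixed.
b1 is strictly dominated by b2 (it gives Row strictly more in every row), so Column never plays it.
On the remaining 2×2 (I, II vs b2, b3):
Let Row play I with probability p. Expected payoff against b2: 4p + 10(1−p) = −6p + 10; against b3: 9p + 2(1−p) = 7p + 2.
Setting these equal: −6p + 10 = 7p + 2 ⇒ −13p = -8 ⇒ p = 8/13, and the value is (-6)·(8/13) + 10 = 82/13.
For Column: with q = P(b2), equating I's and II's payoffs gives −5q + 9 = 8q + 2 ⇒ q = 7/13.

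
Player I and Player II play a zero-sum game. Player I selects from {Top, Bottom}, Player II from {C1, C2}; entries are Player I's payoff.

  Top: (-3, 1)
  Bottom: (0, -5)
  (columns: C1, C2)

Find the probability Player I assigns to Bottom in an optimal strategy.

Row minima: Top → -3, Bottom → -5; maximin = -3.
Column maxima: C1 → 0, C2 → 1; minimax = 0.
-3 ≠ 0, so there is no saddle point; optimal play is mixed.
Let Player I play Top with probability p. Expected payoff against C1: (-3)p + 0(1−p) = −3p; against C2: 1p + (-5)(1−p) = 6p − 5.
Setting these equal: −3p = 6p − 5 ⇒ −9p = -5 ⇒ p = 5/9, and the value is (-3)·(5/9) = -5/3.
For Player II: with q = P(C1), equating Top's and Bottom's payoffs gives −4q + 1 = 5q − 5 ⇒ q = 2/3.

4/9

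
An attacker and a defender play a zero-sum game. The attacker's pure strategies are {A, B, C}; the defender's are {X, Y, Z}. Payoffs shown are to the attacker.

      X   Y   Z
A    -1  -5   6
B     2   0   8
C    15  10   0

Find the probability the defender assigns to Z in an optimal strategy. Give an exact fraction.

Row minima: A → -5, B → 0, C → 0; maximin = 0.
Column maxima: X → 15, Y → 10, Z → 8; minimax = 8.
0 ≠ 8, so there is no saddle point; optimal play is mixed.
A is strictly dominated by B, so the attacker never plays it.
X is strictly dominated by Y (it gives the attacker strictly more in every row), so the defender never plays it.
On the remaining 2×2 (B, C vs Y, Z):
Let the attacker play B with probability p. Expected payoff against Y: 0p + 10(1−p) = −10p + 10; against Z: 8p + 0(1−p) = 8p.
Setting these equal: −10p + 10 = 8p ⇒ −18p = -10 ⇒ p = 5/9, and the value is (-10)·(5/9) + 10 = 40/9.
For the defender: with q = P(Y), equating B's and C's payoffs gives −8q + 8 = 10q ⇒ q = 4/9.

5/9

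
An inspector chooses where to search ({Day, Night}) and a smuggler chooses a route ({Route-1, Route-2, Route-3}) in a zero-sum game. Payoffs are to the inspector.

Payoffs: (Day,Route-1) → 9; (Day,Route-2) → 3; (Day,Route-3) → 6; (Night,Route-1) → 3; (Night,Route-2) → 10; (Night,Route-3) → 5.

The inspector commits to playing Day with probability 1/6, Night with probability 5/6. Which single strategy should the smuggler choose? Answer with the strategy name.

If the smuggler plays Route-1, the inspector's expected payoff is (1/6)·9 + (5/6)·3 = 4.
If the smuggler plays Route-2, the inspector's expected payoff is (1/6)·3 + (5/6)·10 = 53/6.
If the smuggler plays Route-3, the inspector's expected payoff is (1/6)·6 + (5/6)·5 = 31/6.
The smuggler minimizes the inspector's payoff; the smallest is 4, so the best response is Route-1.

Route-1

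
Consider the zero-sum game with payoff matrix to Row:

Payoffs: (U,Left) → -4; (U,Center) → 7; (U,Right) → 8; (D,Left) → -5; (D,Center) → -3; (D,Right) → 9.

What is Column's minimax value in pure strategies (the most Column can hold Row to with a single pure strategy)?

Column maxima: Left → -4, Center → 7, Right → 9.
The smallest of these is -4.

-4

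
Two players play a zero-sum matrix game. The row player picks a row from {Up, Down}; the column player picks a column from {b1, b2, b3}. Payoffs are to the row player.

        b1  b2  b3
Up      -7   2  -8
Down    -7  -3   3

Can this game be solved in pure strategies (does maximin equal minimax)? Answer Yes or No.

Row minima: Up → -8, Down → -7; maximin = -7.
Column maxima: b1 → -7, b2 → 2, b3 → 3; minimax = -7.
maximin = minimax = -7, so a saddle point exists.

Yes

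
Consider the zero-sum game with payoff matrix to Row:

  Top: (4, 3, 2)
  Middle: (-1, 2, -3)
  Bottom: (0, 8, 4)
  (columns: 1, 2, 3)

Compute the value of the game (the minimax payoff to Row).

Row minima: Top → 2, Middle → -3, Bottom → 0; maximin = 2.
Column maxima: 1 → 4, 2 → 8, 3 → 4; minimax = 4.
2 ≠ 4, so there is no saddle point; optimal play is mixed.
Middle is strictly dominated by Top, so Row never plays it.
2 is strictly dominated by 3 (it gives Row strictly more in every row), so Column never plays it.
On the remaining 2×2 (Top, Bottom vs 1, 3):
Let Row play Top with probability p. Expected payoff against 1: 4p + 0(1−p) = 4p; against 3: 2p + 4(1−p) = −2p + 4.
Setting these equal: 4p = −2p + 4 ⇒ 6p = 4 ⇒ p = 2/3, and the value is (4)·(2/3) = 8/3.
For Column: with q = P(1), equating Top's and Bottom's payoffs gives 2q + 2 = −4q + 4 ⇒ q = 1/3.

8/3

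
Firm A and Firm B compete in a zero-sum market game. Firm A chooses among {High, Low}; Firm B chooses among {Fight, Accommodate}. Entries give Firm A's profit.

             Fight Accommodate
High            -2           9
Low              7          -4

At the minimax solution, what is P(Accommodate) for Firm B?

9/22

Row minima: High → -2, Low → -4; maximin = -2.
Column maxima: Fight → 7, Accommodate → 9; minimax = 7.
-2 ≠ 7, so there is no saddle point; optimal play is mixed.
Let Firm A play High with probability p. Expected payoff against Fight: (-2)p + 7(1−p) = −9p + 7; against Accommodate: 9p + (-4)(1−p) = 13p − 4.
Setting these equal: −9p + 7 = 13p − 4 ⇒ −22p = -11 ⇒ p = 1/2, and the value is (-9)·(1/2) + 7 = 5/2.
For Firm B: with q = P(Fight), equating High's and Low's payoffs gives −11q + 9 = 11q − 4 ⇒ q = 13/22.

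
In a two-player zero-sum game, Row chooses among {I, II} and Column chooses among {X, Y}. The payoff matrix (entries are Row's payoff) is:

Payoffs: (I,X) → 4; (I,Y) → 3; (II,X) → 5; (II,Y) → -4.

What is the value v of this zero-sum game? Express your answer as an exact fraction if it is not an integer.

Row minima: I → 3, II → -4; maximin = 3.
Column maxima: X → 5, Y → 3; minimax = 3.
Since maximin = minimax = 3, there is a saddle point and the value is 3.

3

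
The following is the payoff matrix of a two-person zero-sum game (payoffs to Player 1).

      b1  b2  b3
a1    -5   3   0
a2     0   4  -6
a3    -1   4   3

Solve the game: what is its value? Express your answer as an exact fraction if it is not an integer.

-3/5

Row minima: a1 → -5, a2 → -6, a3 → -1; maximin = -1.
Column maxima: b1 → 0, b2 → 4, b3 → 3; minimax = 0.
-1 ≠ 0, so there is no saddle point; optimal play is mixed.
a1 is strictly dominated by a3, so Player 1 never plays it.
b2 is strictly dominated by b1 (it gives Player 1 strictly more in every row), so Player 2 never plays it.
On the remaining 2×2 (a2, a3 vs b1, b3):
Let Player 1 play a2 with probability p. Expected payoff against b1: 0p + (-1)(1−p) = p − 1; against b3: (-6)p + 3(1−p) = −9p + 3.
Setting these equal: p − 1 = −9p + 3 ⇒ 10p = 4 ⇒ p = 2/5, and the value is (1)·(2/5) − 1 = -3/5.
For Player 2: with q = P(b1), equating a2's and a3's payoffs gives 6q − 6 = −4q + 3 ⇒ q = 9/10.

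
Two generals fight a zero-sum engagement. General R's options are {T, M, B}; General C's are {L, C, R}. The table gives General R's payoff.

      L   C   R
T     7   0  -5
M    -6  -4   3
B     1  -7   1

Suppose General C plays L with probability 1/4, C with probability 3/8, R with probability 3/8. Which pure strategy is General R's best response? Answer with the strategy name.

T

Expected payoff of T: (1/4)·7 + (3/8)·0 + (3/8)·(-5) = -1/8.
Expected payoff of M: (1/4)·(-6) + (3/8)·(-4) + (3/8)·3 = -15/8.
Expected payoff of B: (1/4)·1 + (3/8)·(-7) + (3/8)·1 = -2.
The largest is -1/8, so General R's best response is T.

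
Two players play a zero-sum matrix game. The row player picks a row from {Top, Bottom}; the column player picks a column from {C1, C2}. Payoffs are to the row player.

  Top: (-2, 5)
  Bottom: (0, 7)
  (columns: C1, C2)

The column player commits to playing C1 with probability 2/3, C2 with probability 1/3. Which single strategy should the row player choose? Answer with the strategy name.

Bottom

Expected payoff of Top: (2/3)·(-2) + (1/3)·5 = 1/3.
Expected payoff of Bottom: (2/3)·0 + (1/3)·7 = 7/3.
The largest is 7/3, so the row player's best response is Bottom.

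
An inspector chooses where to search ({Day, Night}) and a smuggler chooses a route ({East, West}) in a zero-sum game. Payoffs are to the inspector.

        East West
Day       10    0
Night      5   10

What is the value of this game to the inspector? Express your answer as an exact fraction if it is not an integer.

20/3

Row minima: Day → 0, Night → 5; maximin = 5.
Column maxima: East → 10, West → 10; minimax = 10.
5 ≠ 10, so there is no saddle point; optimal play is mixed.
Let the inspector play Day with probability p. Expected payoff against East: 10p + 5(1−p) = 5p + 5; against West: 0p + 10(1−p) = −10p + 10.
Setting these equal: 5p + 5 = −10p + 10 ⇒ 15p = 5 ⇒ p = 1/3, and the value is (5)·(1/3) + 5 = 20/3.
For the smuggler: with q = P(East), equating Day's and Night's payoffs gives 10q = −5q + 10 ⇒ q = 2/3.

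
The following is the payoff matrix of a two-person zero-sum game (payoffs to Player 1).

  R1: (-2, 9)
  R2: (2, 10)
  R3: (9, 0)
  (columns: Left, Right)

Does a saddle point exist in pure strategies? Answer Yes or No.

No

Row minima: R1 → -2, R2 → 2, R3 → 0; maximin = 2.
Column maxima: Left → 9, Right → 10; minimax = 9.
2 ≠ 9, so no pure-strategy equilibrium exists.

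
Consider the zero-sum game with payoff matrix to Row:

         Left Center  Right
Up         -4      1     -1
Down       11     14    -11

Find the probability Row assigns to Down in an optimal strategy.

Row minima: Up → -4, Down → -11; maximin = -4.
Column maxima: Left → 11, Center → 14, Right → -1; minimax = -1.
-4 ≠ -1, so there is no saddle point; optimal play is mixed.
Center is strictly dominated by Left (it gives Row strictly more in every row), so Column never plays it.
On the remaining 2×2 (Up, Down vs Left, Right):
Let Row play Up with probability p. Expected payoff against Left: (-4)p + 11(1−p) = −15p + 11; against Right: (-1)p + (-11)(1−p) = 10p − 11.
Setting these equal: −15p + 11 = 10p − 11 ⇒ −25p = -22 ⇒ p = 22/25, and the value is (-15)·(22/25) + 11 = -11/5.
For Column: with q = P(Left), equating Up's and Down's payoffs gives −3q − 1 = 22q − 11 ⇒ q = 2/5.

3/25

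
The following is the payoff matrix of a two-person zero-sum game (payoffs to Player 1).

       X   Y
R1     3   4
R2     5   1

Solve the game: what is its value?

17/5

Row minima: R1 → 3, R2 → 1; maximin = 3.
Column maxima: X → 5, Y → 4; minimax = 4.
3 ≠ 4, so there is no saddle point; optimal play is mixed.
Let Player 1 play R1 with probability p. Expected payoff against X: 3p + 5(1−p) = −2p + 5; against Y: 4p + 1(1−p) = 3p + 1.
Setting these equal: −2p + 5 = 3p + 1 ⇒ −5p = -4 ⇒ p = 4/5, and the value is (-2)·(4/5) + 5 = 17/5.
For Player 2: with q = P(X), equating R1's and R2's payoffs gives −q + 4 = 4q + 1 ⇒ q = 3/5.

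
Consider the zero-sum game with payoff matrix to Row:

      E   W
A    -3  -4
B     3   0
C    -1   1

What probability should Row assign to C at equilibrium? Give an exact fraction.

Row minima: A → -4, B → 0, C → -1; maximin = 0.
Column maxima: E → 3, W → 1; minimax = 1.
0 ≠ 1, so there is no saddle point; optimal play is mixed.
A is strictly dominated by B, so Row never plays it.
On the remaining 2×2 (B, C vs E, W):
Let Row play B with probability p. Expected payoff against E: 3p + (-1)(1−p) = 4p − 1; against W: 0p + 1(1−p) = −p + 1.
Setting these equal: 4p − 1 = −p + 1 ⇒ 5p = 2 ⇒ p = 2/5, and the value is (4)·(2/5) − 1 = 3/5.
For Column: with q = P(E), equating B's and C's payoffs gives 3q = −2q + 1 ⇒ q = 1/5.

3/5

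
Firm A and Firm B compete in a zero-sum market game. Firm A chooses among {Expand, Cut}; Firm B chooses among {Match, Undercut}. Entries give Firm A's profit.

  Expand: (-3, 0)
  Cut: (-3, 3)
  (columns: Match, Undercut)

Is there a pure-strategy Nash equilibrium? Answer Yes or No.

Yes

Row minima: Expand → -3, Cut → -3; maximin = -3.
Column maxima: Match → -3, Undercut → 3; minimax = -3.
maximin = minimax = -3, so a saddle point exists.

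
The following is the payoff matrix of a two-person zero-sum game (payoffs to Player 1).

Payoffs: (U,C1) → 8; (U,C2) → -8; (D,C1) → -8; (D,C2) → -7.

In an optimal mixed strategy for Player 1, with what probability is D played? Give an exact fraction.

Row minima: U → -8, D → -8; maximin = -8.
Column maxima: C1 → 8, C2 → -7; minimax = -7.
-8 ≠ -7, so there is no saddle point; optimal play is mixed.
Let Player 1 play U with probability p. Expected payoff against C1: 8p + (-8)(1−p) = 16p − 8; against C2: (-8)p + (-7)(1−p) = −p − 7.
Setting these equal: 16p − 8 = −p − 7 ⇒ 17p = 1 ⇒ p = 1/17, and the value is (16)·(1/17) − 8 = -120/17.
For Player 2: with q = P(C1), equating U's and D's payoffs gives 16q − 8 = −q − 7 ⇒ q = 1/17.

16/17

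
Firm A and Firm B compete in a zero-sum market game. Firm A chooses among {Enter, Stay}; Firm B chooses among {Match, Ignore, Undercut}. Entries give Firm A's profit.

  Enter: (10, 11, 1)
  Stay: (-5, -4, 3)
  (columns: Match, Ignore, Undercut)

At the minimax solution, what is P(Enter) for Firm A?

8/17

Row minima: Enter → 1, Stay → -5; maximin = 1.
Column maxima: Match → 10, Ignore → 11, Undercut → 3; minimax = 3.
1 ≠ 3, so there is no saddle point; optimal play is mixed.
Ignore is strictly dominated by Match (it gives Firm A strictly more in every row), so Firm B never plays it.
On the remaining 2×2 (Enter, Stay vs Match, Undercut):
Let Firm A play Enter with probability p. Expected payoff against Match: 10p + (-5)(1−p) = 15p − 5; against Undercut: 1p + 3(1−p) = −2p + 3.
Setting these equal: 15p − 5 = −2p + 3 ⇒ 17p = 8 ⇒ p = 8/17, and the value is (15)·(8/17) − 5 = 35/17.
For Firm B: with q = P(Match), equating Enter's and Stay's payoffs gives 9q + 1 = −8q + 3 ⇒ q = 2/17.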